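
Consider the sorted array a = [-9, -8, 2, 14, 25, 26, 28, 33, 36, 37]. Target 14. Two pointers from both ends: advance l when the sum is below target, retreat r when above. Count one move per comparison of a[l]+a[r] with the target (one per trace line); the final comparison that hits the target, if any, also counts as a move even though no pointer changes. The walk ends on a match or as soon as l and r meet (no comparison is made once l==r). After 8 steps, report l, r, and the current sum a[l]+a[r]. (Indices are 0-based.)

[0,9] -9+37=28 >14 → r--
[0,8] -9+36=27 >14 → r--
[0,7] -9+33=24 >14 → r--
[0,6] -9+28=19 >14 → r--
[0,5] -9+26=17 >14 → r--
[0,4] -9+25=16 >14 → r--
[0,3] -9+14=5 <14 → l++
[1,3] -8+14=6 <14 → l++

l=2, r=3, sum=16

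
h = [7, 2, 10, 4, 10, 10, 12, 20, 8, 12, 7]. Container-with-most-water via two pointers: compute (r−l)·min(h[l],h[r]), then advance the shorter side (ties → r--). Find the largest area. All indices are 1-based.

[1,11] min(7,7)*10=70 best=70 * → r--
[1,10] min(7,12)*9=63 best=70 → l++
[2,10] min(2,12)*8=16 best=70 → l++
[3,10] min(10,12)*7=70 best=70 → l++
[4,10] min(4,12)*6=24 best=70 → l++
[5,10] min(10,12)*5=50 best=70 → l++
[6,10] min(10,12)*4=40 best=70 → l++
[7,10] min(12,12)*3=36 best=70 → r--
[7,9] min(12,8)*2=16 best=70 → r--
[7,8] min(12,20)*1=12 best=70 → l++

max area = 70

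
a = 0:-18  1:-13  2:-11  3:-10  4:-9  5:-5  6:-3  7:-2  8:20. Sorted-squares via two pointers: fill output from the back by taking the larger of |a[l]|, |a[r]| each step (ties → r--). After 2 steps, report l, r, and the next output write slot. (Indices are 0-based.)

[0,8] |-18|<=|20| out[8]=400 → r--
[0,7] |-18|>|-2| out[7]=324 → l++

l=1, r=7, next write slot=6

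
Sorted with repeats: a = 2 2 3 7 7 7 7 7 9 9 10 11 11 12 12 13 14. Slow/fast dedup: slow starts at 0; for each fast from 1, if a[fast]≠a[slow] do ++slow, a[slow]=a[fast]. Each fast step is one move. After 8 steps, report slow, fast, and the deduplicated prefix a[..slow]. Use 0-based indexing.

slow=3, fast=9, prefix=[2, 3, 7, 9]

slow=0 fast=1: a[fast]=2=a[slow] dup, fast++
slow=0 fast=2: a[fast]=3≠a[slow]=2 write a[1]=3, slow++,fast++
slow=1 fast=3: a[fast]=7≠a[slow]=3 write a[2]=7, slow++,fast++
slow=2 fast=4: a[fast]=7=a[slow] dup, fast++
slow=2 fast=5: a[fast]=7=a[slow] dup, fast++
slow=2 fast=6: a[fast]=7=a[slow] dup, fast++
slow=2 fast=7: a[fast]=7=a[slow] dup, fast++
slow=2 fast=8: a[fast]=9≠a[slow]=7 write a[3]=9, slow++,fast++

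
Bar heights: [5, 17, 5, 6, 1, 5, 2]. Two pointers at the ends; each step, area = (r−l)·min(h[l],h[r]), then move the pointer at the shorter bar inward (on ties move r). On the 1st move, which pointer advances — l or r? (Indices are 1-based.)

r

l=1 r=7: min(5,2)*6=12 best=12 *, r--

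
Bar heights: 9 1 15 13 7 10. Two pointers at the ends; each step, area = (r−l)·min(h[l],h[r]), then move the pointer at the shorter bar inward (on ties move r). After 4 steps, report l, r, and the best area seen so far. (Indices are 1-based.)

l=3, r=4, best area=45

[1,6] min(9,10)*5=45 best=45 * → l++
[2,6] min(1,10)*4=4 best=45 → l++
[3,6] min(15,10)*3=30 best=45 → r--
[3,5] min(15,7)*2=14 best=45 → r--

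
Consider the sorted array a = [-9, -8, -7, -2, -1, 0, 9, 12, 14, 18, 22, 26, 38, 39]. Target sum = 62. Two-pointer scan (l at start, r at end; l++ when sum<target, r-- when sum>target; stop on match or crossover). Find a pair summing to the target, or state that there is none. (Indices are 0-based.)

no pair

l=0 r=13: -9+39=30 <62, l++
l=1 r=13: -8+39=31 <62, l++
l=2 r=13: -7+39=32 <62, l++
l=3 r=13: -2+39=37 <62, l++
l=4 r=13: -1+39=38 <62, l++
l=5 r=13: 0+39=39 <62, l++
l=6 r=13: 9+39=48 <62, l++
l=7 r=13: 12+39=51 <62, l++
l=8 r=13: 14+39=53 <62, l++
l=9 r=13: 18+39=57 <62, l++
l=10 r=13: 22+39=61 <62, l++
l=11 r=13: 26+39=65 >62, r--
l=11 r=12: 26+38=64 >62, r--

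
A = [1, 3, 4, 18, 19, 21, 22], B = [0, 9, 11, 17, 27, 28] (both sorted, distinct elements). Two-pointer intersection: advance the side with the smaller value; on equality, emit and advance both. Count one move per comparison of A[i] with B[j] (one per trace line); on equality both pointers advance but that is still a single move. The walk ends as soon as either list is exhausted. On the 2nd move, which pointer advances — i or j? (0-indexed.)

i

i=0 j=0: 1>0, j++
i=0 j=1: 1<9, i++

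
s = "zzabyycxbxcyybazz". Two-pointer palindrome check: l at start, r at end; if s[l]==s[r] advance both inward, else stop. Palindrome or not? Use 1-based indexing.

[1,17] 'z'=='z' → l++,r--
[2,16] 'z'=='z' → l++,r--
[3,15] 'a'=='a' → l++,r--
[4,14] 'b'=='b' → l++,r--
[5,13] 'y'=='y' → l++,r--
[6,12] 'y'=='y' → l++,r--
[7,11] 'c'=='c' → l++,r--
[8,10] 'x'=='x' → l++,r--

palindrome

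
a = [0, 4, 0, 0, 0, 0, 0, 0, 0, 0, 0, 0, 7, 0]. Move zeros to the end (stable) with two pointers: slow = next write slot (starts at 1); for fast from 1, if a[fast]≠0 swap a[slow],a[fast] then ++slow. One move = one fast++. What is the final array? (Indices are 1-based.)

[4, 7, 0, 0, 0, 0, 0, 0, 0, 0, 0, 0, 0, 0]

(s=1,f=1) a[fast]=0 → fast++
(s=1,f=2) a[fast]=4≠0 swap→a[1]=4 → slow++,fast++
(s=2,f=3) a[fast]=0 → fast++
(s=2,f=4) a[fast]=0 → fast++
(s=2,f=5) a[fast]=0 → fast++
(s=2,f=6) a[fast]=0 → fast++
(s=2,f=7) a[fast]=0 → fast++
(s=2,f=8) a[fast]=0 → fast++
(s=2,f=9) a[fast]=0 → fast++
(s=2,f=10) a[fast]=0 → fast++
(s=2,f=11) a[fast]=0 → fast++
(s=2,f=12) a[fast]=0 → fast++
(s=2,f=13) a[fast]=7≠0 swap→a[2]=7 → slow++,fast++
(s=3,f=14) a[fast]=0 → fast++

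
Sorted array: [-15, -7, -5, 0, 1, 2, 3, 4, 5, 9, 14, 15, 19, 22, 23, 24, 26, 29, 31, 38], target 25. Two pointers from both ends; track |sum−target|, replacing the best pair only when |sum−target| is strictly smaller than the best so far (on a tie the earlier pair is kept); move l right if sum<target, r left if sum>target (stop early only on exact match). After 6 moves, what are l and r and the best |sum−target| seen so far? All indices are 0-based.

[0,19] -15+38=23 d=2 * → l++
[1,19] -7+38=31 d=6 → r--
[1,18] -7+31=24 d=1 * → l++
[2,18] -5+31=26 d=1 → r--
[2,17] -5+29=24 d=1 → l++
[3,17] 0+29=29 d=4 → r--

l=3, r=16, best |Δ|=1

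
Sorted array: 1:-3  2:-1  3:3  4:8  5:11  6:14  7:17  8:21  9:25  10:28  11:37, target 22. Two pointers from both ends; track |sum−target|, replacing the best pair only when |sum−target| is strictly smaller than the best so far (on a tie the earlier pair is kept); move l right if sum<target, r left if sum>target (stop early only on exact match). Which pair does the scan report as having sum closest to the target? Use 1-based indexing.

pair (-3, 25) with sum 22 (|Δ|=0)

l=1 r=11: -3+37=34 d=12 *, r--
l=1 r=10: -3+28=25 d=3 *, r--
l=1 r=9: -3+25=22 d=0 *, stop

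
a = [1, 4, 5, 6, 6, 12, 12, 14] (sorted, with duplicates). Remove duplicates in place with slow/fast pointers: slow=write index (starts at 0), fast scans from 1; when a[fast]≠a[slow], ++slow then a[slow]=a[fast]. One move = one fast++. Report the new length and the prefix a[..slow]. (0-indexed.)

(s=0,f=1) a[fast]=4≠a[slow]=1 write a[1]=4 → slow++,fast++
(s=1,f=2) a[fast]=5≠a[slow]=4 write a[2]=5 → slow++,fast++
(s=2,f=3) a[fast]=6≠a[slow]=5 write a[3]=6 → slow++,fast++
(s=3,f=4) a[fast]=6=a[slow] dup → fast++
(s=3,f=5) a[fast]=12≠a[slow]=6 write a[4]=12 → slow++,fast++
(s=4,f=6) a[fast]=12=a[slow] dup → fast++
(s=4,f=7) a[fast]=14≠a[slow]=12 write a[5]=14 → slow++,fast++

length 6; prefix = [1, 4, 5, 6, 12, 14]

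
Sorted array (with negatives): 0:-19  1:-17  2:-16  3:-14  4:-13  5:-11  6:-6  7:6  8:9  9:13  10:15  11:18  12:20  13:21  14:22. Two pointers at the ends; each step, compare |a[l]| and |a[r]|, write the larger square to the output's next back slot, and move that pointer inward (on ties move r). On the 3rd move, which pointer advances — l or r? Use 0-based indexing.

r

[0,14] |-19|<=|22| out[14]=484 → r--
[0,13] |-19|<=|21| out[13]=441 → r--
[0,12] |-19|<=|20| out[12]=400 → r--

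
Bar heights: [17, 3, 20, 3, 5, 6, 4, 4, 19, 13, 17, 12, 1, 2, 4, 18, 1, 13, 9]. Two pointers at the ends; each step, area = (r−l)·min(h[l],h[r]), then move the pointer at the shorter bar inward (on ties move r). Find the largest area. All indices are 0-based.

max area = 255

[0,18] min(17,9)*18=162 best=162 * → r--
[0,17] min(17,13)*17=221 best=221 * → r--
[0,16] min(17,1)*16=16 best=221 → r--
[0,15] min(17,18)*15=255 best=255 * → l++
[1,15] min(3,18)*14=42 best=255 → l++
[2,15] min(20,18)*13=234 best=255 → r--
[2,14] min(20,4)*12=48 best=255 → r--
[2,13] min(20,2)*11=22 best=255 → r--
[2,12] min(20,1)*10=10 best=255 → r--
[2,11] min(20,12)*9=108 best=255 → r--
[2,10] min(20,17)*8=136 best=255 → r--
[2,9] min(20,13)*7=91 best=255 → r--
[2,8] min(20,19)*6=114 best=255 → r--
[2,7] min(20,4)*5=20 best=255 → r--
[2,6] min(20,4)*4=16 best=255 → r--
[2,5] min(20,6)*3=18 best=255 → r--
[2,4] min(20,5)*2=10 best=255 → r--
[2,3] min(20,3)*1=3 best=255 → r--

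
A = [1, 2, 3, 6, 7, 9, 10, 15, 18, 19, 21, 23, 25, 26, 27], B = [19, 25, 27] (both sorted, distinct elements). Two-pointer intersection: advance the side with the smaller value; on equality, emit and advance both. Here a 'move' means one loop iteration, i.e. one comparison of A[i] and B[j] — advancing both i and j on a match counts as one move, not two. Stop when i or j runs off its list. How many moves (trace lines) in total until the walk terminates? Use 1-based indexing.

[i=1,j=1] 1<19 → i++
[i=2,j=1] 2<19 → i++
[i=3,j=1] 3<19 → i++
[i=4,j=1] 6<19 → i++
[i=5,j=1] 7<19 → i++
[i=6,j=1] 9<19 → i++
[i=7,j=1] 10<19 → i++
[i=8,j=1] 15<19 → i++
[i=9,j=1] 18<19 → i++
[i=10,j=1] 19==19 emit → i++,j++
[i=11,j=2] 21<25 → i++
[i=12,j=2] 23<25 → i++
[i=13,j=2] 25==25 emit → i++,j++
[i=14,j=3] 26<27 → i++
[i=15,j=3] 27==27 emit → i++,j++

15 moves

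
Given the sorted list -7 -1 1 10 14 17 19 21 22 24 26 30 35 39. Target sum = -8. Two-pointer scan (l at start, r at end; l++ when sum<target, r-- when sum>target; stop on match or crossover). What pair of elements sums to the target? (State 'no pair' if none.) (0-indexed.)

l=0 r=13: -7+39=32 >-8, r--
l=0 r=12: -7+35=28 >-8, r--
l=0 r=11: -7+30=23 >-8, r--
l=0 r=10: -7+26=19 >-8, r--
l=0 r=9: -7+24=17 >-8, r--
l=0 r=8: -7+22=15 >-8, r--
l=0 r=7: -7+21=14 >-8, r--
l=0 r=6: -7+19=12 >-8, r--
l=0 r=5: -7+17=10 >-8, r--
l=0 r=4: -7+14=7 >-8, r--
l=0 r=3: -7+10=3 >-8, r--
l=0 r=2: -7+1=-6 >-8, r--
l=0 r=1: -7+-1=-8, found

(-7, -1)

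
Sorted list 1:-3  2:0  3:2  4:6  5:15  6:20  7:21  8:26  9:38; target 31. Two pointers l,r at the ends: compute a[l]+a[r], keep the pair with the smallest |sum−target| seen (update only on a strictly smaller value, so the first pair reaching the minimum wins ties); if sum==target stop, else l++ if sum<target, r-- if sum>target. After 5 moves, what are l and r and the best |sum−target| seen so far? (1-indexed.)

[1,9] -3+38=35 d=4 * → r--
[1,8] -3+26=23 d=8 → l++
[2,8] 0+26=26 d=5 → l++
[3,8] 2+26=28 d=3 * → l++
[4,8] 6+26=32 d=1 * → r--

l=4, r=7, best |Δ|=1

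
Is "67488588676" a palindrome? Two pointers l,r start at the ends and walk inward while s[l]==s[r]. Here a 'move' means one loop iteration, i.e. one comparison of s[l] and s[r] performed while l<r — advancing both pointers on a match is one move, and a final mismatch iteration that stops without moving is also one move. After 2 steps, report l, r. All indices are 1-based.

l=3, r=9

l=1 r=11: '6'=='6', l++,r--
l=2 r=10: '7'=='7', l++,r--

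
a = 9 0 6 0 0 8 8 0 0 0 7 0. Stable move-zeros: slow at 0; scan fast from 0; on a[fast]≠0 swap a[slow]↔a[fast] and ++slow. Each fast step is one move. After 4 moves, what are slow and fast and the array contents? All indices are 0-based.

(s=0,f=0) a[fast]=9≠0 swap→a[0]=9 → slow++,fast++
(s=1,f=1) a[fast]=0 → fast++
(s=1,f=2) a[fast]=6≠0 swap→a[1]=6 → slow++,fast++
(s=2,f=3) a[fast]=0 → fast++

slow=2, fast=4, a=[9, 6, 0, 0, 0, 8, 8, 0, 0, 0, 7, 0]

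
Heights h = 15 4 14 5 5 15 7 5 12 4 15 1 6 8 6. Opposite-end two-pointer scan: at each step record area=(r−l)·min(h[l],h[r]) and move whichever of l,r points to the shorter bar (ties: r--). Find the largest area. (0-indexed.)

[0,14] min(15,6)*14=84 best=84 * → r--
[0,13] min(15,8)*13=104 best=104 * → r--
[0,12] min(15,6)*12=72 best=104 → r--
[0,11] min(15,1)*11=11 best=104 → r--
[0,10] min(15,15)*10=150 best=150 * → r--
[0,9] min(15,4)*9=36 best=150 → r--
[0,8] min(15,12)*8=96 best=150 → r--
[0,7] min(15,5)*7=35 best=150 → r--
[0,6] min(15,7)*6=42 best=150 → r--
[0,5] min(15,15)*5=75 best=150 → r--
[0,4] min(15,5)*4=20 best=150 → r--
[0,3] min(15,5)*3=15 best=150 → r--
[0,2] min(15,14)*2=28 best=150 → r--
[0,1] min(15,4)*1=4 best=150 → r--

max area = 150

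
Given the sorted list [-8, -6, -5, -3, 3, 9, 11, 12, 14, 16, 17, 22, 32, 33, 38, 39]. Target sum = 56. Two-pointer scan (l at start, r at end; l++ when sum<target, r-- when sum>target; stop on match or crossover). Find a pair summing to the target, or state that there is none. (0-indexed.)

(17, 39)

l=0 r=15: -8+39=31 <56, l++
l=1 r=15: -6+39=33 <56, l++
l=2 r=15: -5+39=34 <56, l++
l=3 r=15: -3+39=36 <56, l++
l=4 r=15: 3+39=42 <56, l++
l=5 r=15: 9+39=48 <56, l++
l=6 r=15: 11+39=50 <56, l++
l=7 r=15: 12+39=51 <56, l++
l=8 r=15: 14+39=53 <56, l++
l=9 r=15: 16+39=55 <56, l++
l=10 r=15: 17+39=56, found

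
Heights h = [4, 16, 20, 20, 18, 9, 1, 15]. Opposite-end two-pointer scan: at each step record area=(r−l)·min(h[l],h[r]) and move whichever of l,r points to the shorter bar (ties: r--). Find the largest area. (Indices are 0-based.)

l=0 r=7: min(4,15)*7=28 best=28 *, l++
l=1 r=7: min(16,15)*6=90 best=90 *, r--
l=1 r=6: min(16,1)*5=5 best=90, r--
l=1 r=5: min(16,9)*4=36 best=90, r--
l=1 r=4: min(16,18)*3=48 best=90, l++
l=2 r=4: min(20,18)*2=36 best=90, r--
l=2 r=3: min(20,20)*1=20 best=90, r--

max area = 90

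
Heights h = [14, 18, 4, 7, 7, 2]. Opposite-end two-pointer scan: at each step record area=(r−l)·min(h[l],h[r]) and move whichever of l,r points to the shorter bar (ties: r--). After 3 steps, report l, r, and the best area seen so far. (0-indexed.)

l=0, r=2, best area=28

[0,5] min(14,2)*5=10 best=10 * → r--
[0,4] min(14,7)*4=28 best=28 * → r--
[0,3] min(14,7)*3=21 best=28 → r--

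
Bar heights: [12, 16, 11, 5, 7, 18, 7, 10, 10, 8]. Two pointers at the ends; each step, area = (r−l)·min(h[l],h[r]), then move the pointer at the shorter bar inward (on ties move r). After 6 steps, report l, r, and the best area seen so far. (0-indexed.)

l=0 r=9: min(12,8)*9=72 best=72 *, r--
l=0 r=8: min(12,10)*8=80 best=80 *, r--
l=0 r=7: min(12,10)*7=70 best=80, r--
l=0 r=6: min(12,7)*6=42 best=80, r--
l=0 r=5: min(12,18)*5=60 best=80, l++
l=1 r=5: min(16,18)*4=64 best=80, l++

l=2, r=5, best area=80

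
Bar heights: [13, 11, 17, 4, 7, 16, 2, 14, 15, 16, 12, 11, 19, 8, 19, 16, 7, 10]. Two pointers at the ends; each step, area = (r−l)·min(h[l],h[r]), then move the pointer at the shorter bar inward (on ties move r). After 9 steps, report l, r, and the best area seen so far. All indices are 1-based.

l=7, r=15, best area=208

[1,18] min(13,10)*17=170 best=170 * → r--
[1,17] min(13,7)*16=112 best=170 → r--
[1,16] min(13,16)*15=195 best=195 * → l++
[2,16] min(11,16)*14=154 best=195 → l++
[3,16] min(17,16)*13=208 best=208 * → r--
[3,15] min(17,19)*12=204 best=208 → l++
[4,15] min(4,19)*11=44 best=208 → l++
[5,15] min(7,19)*10=70 best=208 → l++
[6,15] min(16,19)*9=144 best=208 → l++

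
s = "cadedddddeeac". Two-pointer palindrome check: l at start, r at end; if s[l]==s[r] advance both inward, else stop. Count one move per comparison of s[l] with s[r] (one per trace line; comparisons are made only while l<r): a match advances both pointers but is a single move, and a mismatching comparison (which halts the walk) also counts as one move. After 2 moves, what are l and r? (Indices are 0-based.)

l=2, r=10

[0,12] 'c'=='c' → l++,r--
[1,11] 'a'=='a' → l++,r--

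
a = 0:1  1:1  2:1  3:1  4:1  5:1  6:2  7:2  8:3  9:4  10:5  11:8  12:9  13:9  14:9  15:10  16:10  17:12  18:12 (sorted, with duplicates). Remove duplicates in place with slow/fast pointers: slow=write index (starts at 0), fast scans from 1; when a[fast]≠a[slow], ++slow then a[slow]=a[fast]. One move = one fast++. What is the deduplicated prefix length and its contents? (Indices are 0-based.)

(s=0,f=1) a[fast]=1=a[slow] dup → fast++
(s=0,f=2) a[fast]=1=a[slow] dup → fast++
(s=0,f=3) a[fast]=1=a[slow] dup → fast++
(s=0,f=4) a[fast]=1=a[slow] dup → fast++
(s=0,f=5) a[fast]=1=a[slow] dup → fast++
(s=0,f=6) a[fast]=2≠a[slow]=1 write a[1]=2 → slow++,fast++
(s=1,f=7) a[fast]=2=a[slow] dup → fast++
(s=1,f=8) a[fast]=3≠a[slow]=2 write a[2]=3 → slow++,fast++
(s=2,f=9) a[fast]=4≠a[slow]=3 write a[3]=4 → slow++,fast++
(s=3,f=10) a[fast]=5≠a[slow]=4 write a[4]=5 → slow++,fast++
(s=4,f=11) a[fast]=8≠a[slow]=5 write a[5]=8 → slow++,fast++
(s=5,f=12) a[fast]=9≠a[slow]=8 write a[6]=9 → slow++,fast++
(s=6,f=13) a[fast]=9=a[slow] dup → fast++
(s=6,f=14) a[fast]=9=a[slow] dup → fast++
(s=6,f=15) a[fast]=10≠a[slow]=9 write a[7]=10 → slow++,fast++
(s=7,f=16) a[fast]=10=a[slow] dup → fast++
(s=7,f=17) a[fast]=12≠a[slow]=10 write a[8]=12 → slow++,fast++
(s=8,f=18) a[fast]=12=a[slow] dup → fast++

length 9; prefix = [1, 2, 3, 4, 5, 8, 9, 10, 12]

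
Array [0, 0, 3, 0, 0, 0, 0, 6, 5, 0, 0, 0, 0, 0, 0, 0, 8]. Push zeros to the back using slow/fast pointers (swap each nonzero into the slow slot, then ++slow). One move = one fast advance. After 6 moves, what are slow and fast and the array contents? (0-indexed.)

slow=0 fast=0: a[fast]=0, fast++
slow=0 fast=1: a[fast]=0, fast++
slow=0 fast=2: a[fast]=3≠0 swap→a[0]=3, slow++,fast++
slow=1 fast=3: a[fast]=0, fast++
slow=1 fast=4: a[fast]=0, fast++
slow=1 fast=5: a[fast]=0, fast++

slow=1, fast=6, a=[3, 0, 0, 0, 0, 0, 0, 6, 5, 0, 0, 0, 0, 0, 0, 0, 8]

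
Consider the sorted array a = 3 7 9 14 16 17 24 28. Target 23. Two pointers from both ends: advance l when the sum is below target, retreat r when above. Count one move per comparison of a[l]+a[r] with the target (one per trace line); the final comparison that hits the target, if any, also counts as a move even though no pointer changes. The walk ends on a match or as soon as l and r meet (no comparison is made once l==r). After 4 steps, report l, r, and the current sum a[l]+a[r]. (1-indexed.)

l=2, r=5, sum=23

l=1 r=8: 3+28=31 >23, r--
l=1 r=7: 3+24=27 >23, r--
l=1 r=6: 3+17=20 <23, l++
l=2 r=6: 7+17=24 >23, r--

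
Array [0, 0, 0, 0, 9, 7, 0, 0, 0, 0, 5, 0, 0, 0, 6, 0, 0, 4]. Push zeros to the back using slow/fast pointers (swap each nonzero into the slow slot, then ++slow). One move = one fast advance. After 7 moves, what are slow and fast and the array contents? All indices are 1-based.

slow=3, fast=8, a=[9, 7, 0, 0, 0, 0, 0, 0, 0, 0, 5, 0, 0, 0, 6, 0, 0, 4]

(s=1,f=1) a[fast]=0 → fast++
(s=1,f=2) a[fast]=0 → fast++
(s=1,f=3) a[fast]=0 → fast++
(s=1,f=4) a[fast]=0 → fast++
(s=1,f=5) a[fast]=9≠0 swap→a[1]=9 → slow++,fast++
(s=2,f=6) a[fast]=7≠0 swap→a[2]=7 → slow++,fast++
(s=3,f=7) a[fast]=0 → fast++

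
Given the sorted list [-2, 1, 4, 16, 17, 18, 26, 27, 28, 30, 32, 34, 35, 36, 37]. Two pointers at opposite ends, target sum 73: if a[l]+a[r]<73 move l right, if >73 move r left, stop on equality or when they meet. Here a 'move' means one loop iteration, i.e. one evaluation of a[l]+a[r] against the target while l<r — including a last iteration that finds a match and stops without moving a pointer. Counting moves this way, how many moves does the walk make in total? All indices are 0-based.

14 moves

l=0 r=14: -2+37=35 <73, l++
l=1 r=14: 1+37=38 <73, l++
l=2 r=14: 4+37=41 <73, l++
l=3 r=14: 16+37=53 <73, l++
l=4 r=14: 17+37=54 <73, l++
l=5 r=14: 18+37=55 <73, l++
l=6 r=14: 26+37=63 <73, l++
l=7 r=14: 27+37=64 <73, l++
l=8 r=14: 28+37=65 <73, l++
l=9 r=14: 30+37=67 <73, l++
l=10 r=14: 32+37=69 <73, l++
l=11 r=14: 34+37=71 <73, l++
l=12 r=14: 35+37=72 <73, l++
l=13 r=14: 36+37=73, found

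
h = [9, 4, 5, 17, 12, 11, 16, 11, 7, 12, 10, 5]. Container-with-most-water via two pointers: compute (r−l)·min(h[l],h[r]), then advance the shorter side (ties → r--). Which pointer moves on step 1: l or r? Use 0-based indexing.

r

[0,11] min(9,5)*11=55 best=55 * → r--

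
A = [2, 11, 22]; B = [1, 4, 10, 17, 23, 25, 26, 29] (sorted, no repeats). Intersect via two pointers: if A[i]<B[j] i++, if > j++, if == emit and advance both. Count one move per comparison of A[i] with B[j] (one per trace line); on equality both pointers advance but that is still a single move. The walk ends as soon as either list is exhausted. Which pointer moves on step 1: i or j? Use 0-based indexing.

i=0 j=0: 2>1, j++

j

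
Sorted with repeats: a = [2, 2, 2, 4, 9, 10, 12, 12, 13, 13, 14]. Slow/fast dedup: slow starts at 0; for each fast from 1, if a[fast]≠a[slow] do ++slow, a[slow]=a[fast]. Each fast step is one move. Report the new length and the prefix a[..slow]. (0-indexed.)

(s=0,f=1) a[fast]=2=a[slow] dup → fast++
(s=0,f=2) a[fast]=2=a[slow] dup → fast++
(s=0,f=3) a[fast]=4≠a[slow]=2 write a[1]=4 → slow++,fast++
(s=1,f=4) a[fast]=9≠a[slow]=4 write a[2]=9 → slow++,fast++
(s=2,f=5) a[fast]=10≠a[slow]=9 write a[3]=10 → slow++,fast++
(s=3,f=6) a[fast]=12≠a[slow]=10 write a[4]=12 → slow++,fast++
(s=4,f=7) a[fast]=12=a[slow] dup → fast++
(s=4,f=8) a[fast]=13≠a[slow]=12 write a[5]=13 → slow++,fast++
(s=5,f=9) a[fast]=13=a[slow] dup → fast++
(s=5,f=10) a[fast]=14≠a[slow]=13 write a[6]=14 → slow++,fast++

length 7; prefix = [2, 4, 9, 10, 12, 13, 14]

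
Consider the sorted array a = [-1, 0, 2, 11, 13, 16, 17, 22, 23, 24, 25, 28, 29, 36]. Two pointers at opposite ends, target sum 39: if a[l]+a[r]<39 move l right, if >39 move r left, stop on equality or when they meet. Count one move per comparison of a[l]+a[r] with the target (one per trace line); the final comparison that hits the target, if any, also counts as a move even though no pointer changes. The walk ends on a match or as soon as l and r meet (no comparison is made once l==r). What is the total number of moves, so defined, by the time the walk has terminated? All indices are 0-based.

6 moves

l=0 r=13: -1+36=35 <39, l++
l=1 r=13: 0+36=36 <39, l++
l=2 r=13: 2+36=38 <39, l++
l=3 r=13: 11+36=47 >39, r--
l=3 r=12: 11+29=40 >39, r--
l=3 r=11: 11+28=39, found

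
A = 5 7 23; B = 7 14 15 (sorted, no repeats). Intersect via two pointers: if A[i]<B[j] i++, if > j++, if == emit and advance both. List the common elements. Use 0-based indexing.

intersection = [7]

[i=0,j=0] 5<7 → i++
[i=1,j=0] 7==7 emit → i++,j++
[i=2,j=1] 23>14 → j++
[i=2,j=2] 23>15 → j++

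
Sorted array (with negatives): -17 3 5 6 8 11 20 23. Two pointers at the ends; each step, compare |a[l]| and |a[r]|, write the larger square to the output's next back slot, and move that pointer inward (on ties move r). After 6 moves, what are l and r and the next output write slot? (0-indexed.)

l=1, r=2, next write slot=1

l=0 r=7: |-17|<=|23| out[7]=529, r--
l=0 r=6: |-17|<=|20| out[6]=400, r--
l=0 r=5: |-17|>|11| out[5]=289, l++
l=1 r=5: |3|<=|11| out[4]=121, r--
l=1 r=4: |3|<=|8| out[3]=64, r--
l=1 r=3: |3|<=|6| out[2]=36, r--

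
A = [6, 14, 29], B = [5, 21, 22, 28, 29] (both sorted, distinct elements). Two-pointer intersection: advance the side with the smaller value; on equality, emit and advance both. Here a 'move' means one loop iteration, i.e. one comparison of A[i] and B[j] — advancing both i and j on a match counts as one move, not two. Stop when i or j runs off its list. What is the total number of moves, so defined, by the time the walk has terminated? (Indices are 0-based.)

[i=0,j=0] 6>5 → j++
[i=0,j=1] 6<21 → i++
[i=1,j=1] 14<21 → i++
[i=2,j=1] 29>21 → j++
[i=2,j=2] 29>22 → j++
[i=2,j=3] 29>28 → j++
[i=2,j=4] 29==29 emit → i++,j++

7 moves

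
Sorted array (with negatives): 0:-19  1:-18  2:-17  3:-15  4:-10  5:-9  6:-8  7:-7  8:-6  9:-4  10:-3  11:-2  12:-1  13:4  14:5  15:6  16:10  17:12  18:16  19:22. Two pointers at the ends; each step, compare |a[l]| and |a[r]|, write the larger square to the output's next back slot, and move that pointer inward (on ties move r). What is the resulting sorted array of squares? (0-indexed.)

[0,19] |-19|<=|22| out[19]=484 → r--
[0,18] |-19|>|16| out[18]=361 → l++
[1,18] |-18|>|16| out[17]=324 → l++
[2,18] |-17|>|16| out[16]=289 → l++
[3,18] |-15|<=|16| out[15]=256 → r--
[3,17] |-15|>|12| out[14]=225 → l++
[4,17] |-10|<=|12| out[13]=144 → r--
[4,16] |-10|<=|10| out[12]=100 → r--
[4,15] |-10|>|6| out[11]=100 → l++
[5,15] |-9|>|6| out[10]=81 → l++
[6,15] |-8|>|6| out[9]=64 → l++
[7,15] |-7|>|6| out[8]=49 → l++
[8,15] |-6|<=|6| out[7]=36 → r--
[8,14] |-6|>|5| out[6]=36 → l++
[9,14] |-4|<=|5| out[5]=25 → r--
[9,13] |-4|<=|4| out[4]=16 → r--
[9,12] |-4|>|-1| out[3]=16 → l++
[10,12] |-3|>|-1| out[2]=9 → l++
[11,12] |-2|>|-1| out[1]=4 → l++
[12,12] |-1|<=|-1| out[0]=1 → r--

[1, 4, 9, 16, 16, 25, 36, 36, 49, 64, 81, 100, 100, 144, 225, 256, 289, 324, 361, 484]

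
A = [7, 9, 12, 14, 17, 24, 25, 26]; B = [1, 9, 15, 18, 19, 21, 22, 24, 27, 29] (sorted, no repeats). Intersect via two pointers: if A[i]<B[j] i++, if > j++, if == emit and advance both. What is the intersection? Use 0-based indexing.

i=0 j=0: 7>1, j++
i=0 j=1: 7<9, i++
i=1 j=1: 9==9 emit, i++,j++
i=2 j=2: 12<15, i++
i=3 j=2: 14<15, i++
i=4 j=2: 17>15, j++
i=4 j=3: 17<18, i++
i=5 j=3: 24>18, j++
i=5 j=4: 24>19, j++
i=5 j=5: 24>21, j++
i=5 j=6: 24>22, j++
i=5 j=7: 24==24 emit, i++,j++
i=6 j=8: 25<27, i++
i=7 j=8: 26<27, i++

intersection = [9, 24]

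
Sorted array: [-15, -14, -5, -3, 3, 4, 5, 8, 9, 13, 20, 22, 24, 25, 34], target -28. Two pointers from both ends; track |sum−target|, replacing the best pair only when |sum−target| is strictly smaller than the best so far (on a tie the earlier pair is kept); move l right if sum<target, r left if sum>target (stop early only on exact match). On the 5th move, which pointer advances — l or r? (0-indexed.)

r

l=0 r=14: -15+34=19 d=47 *, r--
l=0 r=13: -15+25=10 d=38 *, r--
l=0 r=12: -15+24=9 d=37 *, r--
l=0 r=11: -15+22=7 d=35 *, r--
l=0 r=10: -15+20=5 d=33 *, r--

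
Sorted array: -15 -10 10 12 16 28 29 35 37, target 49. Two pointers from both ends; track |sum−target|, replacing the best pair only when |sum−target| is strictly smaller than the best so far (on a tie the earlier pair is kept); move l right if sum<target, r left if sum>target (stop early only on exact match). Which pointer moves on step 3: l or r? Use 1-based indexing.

l

l=1 r=9: -15+37=22 d=27 *, l++
l=2 r=9: -10+37=27 d=22 *, l++
l=3 r=9: 10+37=47 d=2 *, l++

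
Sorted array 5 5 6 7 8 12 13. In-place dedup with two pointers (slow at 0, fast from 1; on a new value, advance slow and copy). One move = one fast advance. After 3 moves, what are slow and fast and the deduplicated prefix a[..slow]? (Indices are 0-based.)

slow=2, fast=4, prefix=[5, 6, 7]

(s=0,f=1) a[fast]=5=a[slow] dup → fast++
(s=0,f=2) a[fast]=6≠a[slow]=5 write a[1]=6 → slow++,fast++
(s=1,f=3) a[fast]=7≠a[slow]=6 write a[2]=7 → slow++,fast++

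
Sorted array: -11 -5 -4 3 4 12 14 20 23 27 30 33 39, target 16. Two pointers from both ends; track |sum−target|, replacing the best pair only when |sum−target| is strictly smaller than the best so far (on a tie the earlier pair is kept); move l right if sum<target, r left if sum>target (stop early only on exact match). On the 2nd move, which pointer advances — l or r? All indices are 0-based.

r

[0,12] -11+39=28 d=12 * → r--
[0,11] -11+33=22 d=6 * → r--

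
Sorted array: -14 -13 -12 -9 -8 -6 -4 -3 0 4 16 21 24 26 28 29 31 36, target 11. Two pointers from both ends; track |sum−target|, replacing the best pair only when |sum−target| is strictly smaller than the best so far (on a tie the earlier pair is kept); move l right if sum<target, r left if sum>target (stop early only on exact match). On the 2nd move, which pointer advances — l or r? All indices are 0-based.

r

l=0 r=17: -14+36=22 d=11 *, r--
l=0 r=16: -14+31=17 d=6 *, r--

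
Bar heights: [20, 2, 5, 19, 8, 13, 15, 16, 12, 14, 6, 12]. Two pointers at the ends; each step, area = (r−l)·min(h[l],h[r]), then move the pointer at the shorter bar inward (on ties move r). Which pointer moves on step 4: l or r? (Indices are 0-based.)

r

l=0 r=11: min(20,12)*11=132 best=132 *, r--
l=0 r=10: min(20,6)*10=60 best=132, r--
l=0 r=9: min(20,14)*9=126 best=132, r--
l=0 r=8: min(20,12)*8=96 best=132, r--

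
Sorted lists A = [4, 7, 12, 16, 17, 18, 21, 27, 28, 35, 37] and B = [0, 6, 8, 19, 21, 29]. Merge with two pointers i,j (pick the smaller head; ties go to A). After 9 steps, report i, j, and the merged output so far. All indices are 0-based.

[i=0,j=0] A[i]=4>B[j]=0 take 0 → j++
[i=0,j=1] A[i]=4<=B[j]=6 take 4 → i++
[i=1,j=1] A[i]=7>B[j]=6 take 6 → j++
[i=1,j=2] A[i]=7<=B[j]=8 take 7 → i++
[i=2,j=2] A[i]=12>B[j]=8 take 8 → j++
[i=2,j=3] A[i]=12<=B[j]=19 take 12 → i++
[i=3,j=3] A[i]=16<=B[j]=19 take 16 → i++
[i=4,j=3] A[i]=17<=B[j]=19 take 17 → i++
[i=5,j=3] A[i]=18<=B[j]=19 take 18 → i++

i=6, j=3, merged so far=[0, 4, 6, 7, 8, 12, 16, 17, 18]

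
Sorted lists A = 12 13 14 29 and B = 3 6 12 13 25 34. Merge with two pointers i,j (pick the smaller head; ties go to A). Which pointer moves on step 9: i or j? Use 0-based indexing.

i

i=0 j=0: A[i]=12>B[j]=3 take 3, j++
i=0 j=1: A[i]=12>B[j]=6 take 6, j++
i=0 j=2: A[i]=12<=B[j]=12 take 12, i++
i=1 j=2: A[i]=13>B[j]=12 take 12, j++
i=1 j=3: A[i]=13<=B[j]=13 take 13, i++
i=2 j=3: A[i]=14>B[j]=13 take 13, j++
i=2 j=4: A[i]=14<=B[j]=25 take 14, i++
i=3 j=4: A[i]=29>B[j]=25 take 25, j++
i=3 j=5: A[i]=29<=B[j]=34 take 29, i++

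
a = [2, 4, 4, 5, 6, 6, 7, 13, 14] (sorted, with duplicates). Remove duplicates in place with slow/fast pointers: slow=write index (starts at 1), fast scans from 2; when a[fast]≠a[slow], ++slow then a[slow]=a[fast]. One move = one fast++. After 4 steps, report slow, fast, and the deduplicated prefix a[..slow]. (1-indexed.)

slow=1 fast=2: a[fast]=4≠a[slow]=2 write a[2]=4, slow++,fast++
slow=2 fast=3: a[fast]=4=a[slow] dup, fast++
slow=2 fast=4: a[fast]=5≠a[slow]=4 write a[3]=5, slow++,fast++
slow=3 fast=5: a[fast]=6≠a[slow]=5 write a[4]=6, slow++,fast++

slow=4, fast=6, prefix=[2, 4, 5, 6]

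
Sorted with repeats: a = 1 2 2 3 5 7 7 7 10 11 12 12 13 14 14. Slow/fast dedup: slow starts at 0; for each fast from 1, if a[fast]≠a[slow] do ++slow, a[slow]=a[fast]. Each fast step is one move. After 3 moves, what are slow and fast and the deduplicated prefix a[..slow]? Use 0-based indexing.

slow=2, fast=4, prefix=[1, 2, 3]

slow=0 fast=1: a[fast]=2≠a[slow]=1 write a[1]=2, slow++,fast++
slow=1 fast=2: a[fast]=2=a[slow] dup, fast++
slow=1 fast=3: a[fast]=3≠a[slow]=2 write a[2]=3, slow++,fast++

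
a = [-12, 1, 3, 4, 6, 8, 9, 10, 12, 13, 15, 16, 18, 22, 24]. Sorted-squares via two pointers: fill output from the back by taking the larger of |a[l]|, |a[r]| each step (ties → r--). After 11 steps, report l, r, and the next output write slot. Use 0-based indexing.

l=1, r=4, next write slot=3

l=0 r=14: |-12|<=|24| out[14]=576, r--
l=0 r=13: |-12|<=|22| out[13]=484, r--
l=0 r=12: |-12|<=|18| out[12]=324, r--
l=0 r=11: |-12|<=|16| out[11]=256, r--
l=0 r=10: |-12|<=|15| out[10]=225, r--
l=0 r=9: |-12|<=|13| out[9]=169, r--
l=0 r=8: |-12|<=|12| out[8]=144, r--
l=0 r=7: |-12|>|10| out[7]=144, l++
l=1 r=7: |1|<=|10| out[6]=100, r--
l=1 r=6: |1|<=|9| out[5]=81, r--
l=1 r=5: |1|<=|8| out[4]=64, r--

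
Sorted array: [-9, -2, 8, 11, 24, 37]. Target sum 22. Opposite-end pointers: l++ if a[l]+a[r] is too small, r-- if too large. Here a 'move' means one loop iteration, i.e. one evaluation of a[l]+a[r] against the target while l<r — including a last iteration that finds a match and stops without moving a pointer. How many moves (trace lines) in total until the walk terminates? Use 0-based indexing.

l=0 r=5: -9+37=28 >22, r--
l=0 r=4: -9+24=15 <22, l++
l=1 r=4: -2+24=22, found

3 moves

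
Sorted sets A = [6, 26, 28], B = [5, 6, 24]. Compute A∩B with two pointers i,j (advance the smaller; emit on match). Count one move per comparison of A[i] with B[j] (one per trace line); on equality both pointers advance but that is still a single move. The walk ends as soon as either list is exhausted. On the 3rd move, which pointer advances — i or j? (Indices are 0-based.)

j

i=0 j=0: 6>5, j++
i=0 j=1: 6==6 emit, i++,j++
i=1 j=2: 26>24, j++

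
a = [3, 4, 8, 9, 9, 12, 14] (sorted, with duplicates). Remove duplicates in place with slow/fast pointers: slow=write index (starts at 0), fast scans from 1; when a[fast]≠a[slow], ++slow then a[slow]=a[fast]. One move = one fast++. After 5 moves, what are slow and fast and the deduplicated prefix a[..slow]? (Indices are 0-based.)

slow=0 fast=1: a[fast]=4≠a[slow]=3 write a[1]=4, slow++,fast++
slow=1 fast=2: a[fast]=8≠a[slow]=4 write a[2]=8, slow++,fast++
slow=2 fast=3: a[fast]=9≠a[slow]=8 write a[3]=9, slow++,fast++
slow=3 fast=4: a[fast]=9=a[slow] dup, fast++
slow=3 fast=5: a[fast]=12≠a[slow]=9 write a[4]=12, slow++,fast++

slow=4, fast=6, prefix=[3, 4, 8, 9, 12]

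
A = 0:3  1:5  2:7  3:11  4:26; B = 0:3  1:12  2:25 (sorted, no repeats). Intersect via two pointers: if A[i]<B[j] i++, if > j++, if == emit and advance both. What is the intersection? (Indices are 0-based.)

intersection = [3]

i=0 j=0: 3==3 emit, i++,j++
i=1 j=1: 5<12, i++
i=2 j=1: 7<12, i++
i=3 j=1: 11<12, i++
i=4 j=1: 26>12, j++
i=4 j=2: 26>25, j++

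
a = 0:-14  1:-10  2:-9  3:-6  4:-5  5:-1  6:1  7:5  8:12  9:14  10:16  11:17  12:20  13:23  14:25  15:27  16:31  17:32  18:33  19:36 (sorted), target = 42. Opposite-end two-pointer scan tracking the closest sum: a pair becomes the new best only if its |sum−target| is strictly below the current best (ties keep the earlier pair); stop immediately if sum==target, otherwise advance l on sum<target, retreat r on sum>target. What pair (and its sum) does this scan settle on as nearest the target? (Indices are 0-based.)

pair (17, 25) with sum 42 (|Δ|=0)

[0,19] -14+36=22 d=20 * → l++
[1,19] -10+36=26 d=16 * → l++
[2,19] -9+36=27 d=15 * → l++
[3,19] -6+36=30 d=12 * → l++
[4,19] -5+36=31 d=11 * → l++
[5,19] -1+36=35 d=7 * → l++
[6,19] 1+36=37 d=5 * → l++
[7,19] 5+36=41 d=1 * → l++
[8,19] 12+36=48 d=6 → r--
[8,18] 12+33=45 d=3 → r--
[8,17] 12+32=44 d=2 → r--
[8,16] 12+31=43 d=1 → r--
[8,15] 12+27=39 d=3 → l++
[9,15] 14+27=41 d=1 → l++
[10,15] 16+27=43 d=1 → r--
[10,14] 16+25=41 d=1 → l++
[11,14] 17+25=42 d=0 * → stop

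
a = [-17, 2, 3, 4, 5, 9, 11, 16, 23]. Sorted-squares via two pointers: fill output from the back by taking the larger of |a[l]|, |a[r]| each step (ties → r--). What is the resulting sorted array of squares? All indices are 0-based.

l=0 r=8: |-17|<=|23| out[8]=529, r--
l=0 r=7: |-17|>|16| out[7]=289, l++
l=1 r=7: |2|<=|16| out[6]=256, r--
l=1 r=6: |2|<=|11| out[5]=121, r--
l=1 r=5: |2|<=|9| out[4]=81, r--
l=1 r=4: |2|<=|5| out[3]=25, r--
l=1 r=3: |2|<=|4| out[2]=16, r--
l=1 r=2: |2|<=|3| out[1]=9, r--
l=1 r=1: |2|<=|2| out[0]=4, r--

[4, 9, 16, 25, 81, 121, 256, 289, 529]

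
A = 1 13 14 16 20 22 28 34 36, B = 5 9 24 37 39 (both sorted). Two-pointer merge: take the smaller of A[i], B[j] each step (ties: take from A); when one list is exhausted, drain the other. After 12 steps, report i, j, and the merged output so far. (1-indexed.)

i=10, j=4, merged so far=[1, 5, 9, 13, 14, 16, 20, 22, 24, 28, 34, 36]

[i=1,j=1] A[i]=1<=B[j]=5 take 1 → i++
[i=2,j=1] A[i]=13>B[j]=5 take 5 → j++
[i=2,j=2] A[i]=13>B[j]=9 take 9 → j++
[i=2,j=3] A[i]=13<=B[j]=24 take 13 → i++
[i=3,j=3] A[i]=14<=B[j]=24 take 14 → i++
[i=4,j=3] A[i]=16<=B[j]=24 take 16 → i++
[i=5,j=3] A[i]=20<=B[j]=24 take 20 → i++
[i=6,j=3] A[i]=22<=B[j]=24 take 22 → i++
[i=7,j=3] A[i]=28>B[j]=24 take 24 → j++
[i=7,j=4] A[i]=28<=B[j]=37 take 28 → i++
[i=8,j=4] A[i]=34<=B[j]=37 take 34 → i++
[i=9,j=4] A[i]=36<=B[j]=37 take 36 → i++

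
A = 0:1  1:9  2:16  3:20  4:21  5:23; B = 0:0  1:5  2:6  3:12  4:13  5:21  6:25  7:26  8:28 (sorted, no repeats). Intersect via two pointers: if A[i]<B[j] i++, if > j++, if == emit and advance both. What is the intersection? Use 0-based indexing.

i=0 j=0: 1>0, j++
i=0 j=1: 1<5, i++
i=1 j=1: 9>5, j++
i=1 j=2: 9>6, j++
i=1 j=3: 9<12, i++
i=2 j=3: 16>12, j++
i=2 j=4: 16>13, j++
i=2 j=5: 16<21, i++
i=3 j=5: 20<21, i++
i=4 j=5: 21==21 emit, i++,j++
i=5 j=6: 23<25, i++

intersection = [21]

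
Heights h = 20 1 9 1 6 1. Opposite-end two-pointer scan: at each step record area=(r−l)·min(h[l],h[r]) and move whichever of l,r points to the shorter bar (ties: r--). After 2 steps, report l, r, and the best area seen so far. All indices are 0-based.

l=0, r=3, best area=24

[0,5] min(20,1)*5=5 best=5 * → r--
[0,4] min(20,6)*4=24 best=24 * → r--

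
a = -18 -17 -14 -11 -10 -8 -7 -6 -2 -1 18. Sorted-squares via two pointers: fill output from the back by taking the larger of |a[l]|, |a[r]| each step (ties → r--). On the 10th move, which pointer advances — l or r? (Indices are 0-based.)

[0,10] |-18|<=|18| out[10]=324 → r--
[0,9] |-18|>|-1| out[9]=324 → l++
[1,9] |-17|>|-1| out[8]=289 → l++
[2,9] |-14|>|-1| out[7]=196 → l++
[3,9] |-11|>|-1| out[6]=121 → l++
[4,9] |-10|>|-1| out[5]=100 → l++
[5,9] |-8|>|-1| out[4]=64 → l++
[6,9] |-7|>|-1| out[3]=49 → l++
[7,9] |-6|>|-1| out[2]=36 → l++
[8,9] |-2|>|-1| out[1]=4 → l++

l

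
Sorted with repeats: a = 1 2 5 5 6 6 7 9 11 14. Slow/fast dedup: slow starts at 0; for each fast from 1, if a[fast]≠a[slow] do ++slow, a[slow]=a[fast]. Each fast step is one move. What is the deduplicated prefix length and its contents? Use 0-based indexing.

length 8; prefix = [1, 2, 5, 6, 7, 9, 11, 14]

(s=0,f=1) a[fast]=2≠a[slow]=1 write a[1]=2 → slow++,fast++
(s=1,f=2) a[fast]=5≠a[slow]=2 write a[2]=5 → slow++,fast++
(s=2,f=3) a[fast]=5=a[slow] dup → fast++
(s=2,f=4) a[fast]=6≠a[slow]=5 write a[3]=6 → slow++,fast++
(s=3,f=5) a[fast]=6=a[slow] dup → fast++
(s=3,f=6) a[fast]=7≠a[slow]=6 write a[4]=7 → slow++,fast++
(s=4,f=7) a[fast]=9≠a[slow]=7 write a[5]=9 → slow++,fast++
(s=5,f=8) a[fast]=11≠a[slow]=9 write a[6]=11 → slow++,fast++
(s=6,f=9) a[fast]=14≠a[slow]=11 write a[7]=14 → slow++,fast++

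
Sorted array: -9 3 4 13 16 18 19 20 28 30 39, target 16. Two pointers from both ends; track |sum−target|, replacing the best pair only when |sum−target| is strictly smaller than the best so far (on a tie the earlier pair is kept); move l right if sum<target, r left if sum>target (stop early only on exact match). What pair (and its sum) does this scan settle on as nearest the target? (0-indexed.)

pair (3, 13) with sum 16 (|Δ|=0)

[0,10] -9+39=30 d=14 * → r--
[0,9] -9+30=21 d=5 * → r--
[0,8] -9+28=19 d=3 * → r--
[0,7] -9+20=11 d=5 → l++
[1,7] 3+20=23 d=7 → r--
[1,6] 3+19=22 d=6 → r--
[1,5] 3+18=21 d=5 → r--
[1,4] 3+16=19 d=3 → r--
[1,3] 3+13=16 d=0 * → stop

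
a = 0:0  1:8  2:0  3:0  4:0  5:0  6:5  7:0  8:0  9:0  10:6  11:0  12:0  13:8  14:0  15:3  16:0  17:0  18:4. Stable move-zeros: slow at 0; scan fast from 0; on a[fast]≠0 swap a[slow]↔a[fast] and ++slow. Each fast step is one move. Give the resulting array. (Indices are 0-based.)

[8, 5, 6, 8, 3, 4, 0, 0, 0, 0, 0, 0, 0, 0, 0, 0, 0, 0, 0]

(s=0,f=0) a[fast]=0 → fast++
(s=0,f=1) a[fast]=8≠0 swap→a[0]=8 → slow++,fast++
(s=1,f=2) a[fast]=0 → fast++
(s=1,f=3) a[fast]=0 → fast++
(s=1,f=4) a[fast]=0 → fast++
(s=1,f=5) a[fast]=0 → fast++
(s=1,f=6) a[fast]=5≠0 swap→a[1]=5 → slow++,fast++
(s=2,f=7) a[fast]=0 → fast++
(s=2,f=8) a[fast]=0 → fast++
(s=2,f=9) a[fast]=0 → fast++
(s=2,f=10) a[fast]=6≠0 swap→a[2]=6 → slow++,fast++
(s=3,f=11) a[fast]=0 → fast++
(s=3,f=12) a[fast]=0 → fast++
(s=3,f=13) a[fast]=8≠0 swap→a[3]=8 → slow++,fast++
(s=4,f=14) a[fast]=0 → fast++
(s=4,f=15) a[fast]=3≠0 swap→a[4]=3 → slow++,fast++
(s=5,f=16) a[fast]=0 → fast++
(s=5,f=17) a[fast]=0 → fast++
(s=5,f=18) a[fast]=4≠0 swap→a[5]=4 → slow++,fast++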